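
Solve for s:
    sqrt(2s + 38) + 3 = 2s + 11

s = -1

Isolate the radical: sqrt(2s + 38) = 2s + 8.
Square both sides: 2s + 38 = (2s + 8)^2.
Expand and rearrange: 4s^2 + 30s + 26 = 0.
Solving gives s = -1 or s = -6.5.
Check each candidate in the original equation:
  s = -1: sqrt(36) = 6, while 2s + 8 = 6 — valid.
  s = -6.5: sqrt(25) = 5, while 2s + 8 = -5 — extraneous.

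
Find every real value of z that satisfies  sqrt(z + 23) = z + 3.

Square both sides: z + 23 = (z + 3)^2.
Expand and rearrange: z^2 + 5z - 14 = 0.
Solving gives z = 2 or z = -7.
Check each candidate in the original equation:
  z = 2: sqrt(25) = 5, while z + 3 = 5 — valid.
  z = -7: sqrt(16) = 4, while z + 3 = -4 — extraneous.

z = 2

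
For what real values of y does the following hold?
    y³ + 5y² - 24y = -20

y = -8.217 or y = 1.217 or y = 2

Rearrange: y³ + 5y² - 24y + 20 = 0.
Possible rational roots are divisors of 20. Testing y = 2 gives 0, so (y - 2) is a factor.
Divide: y³ + 5y² - 24y + 20 = (y - 2)(y² + 7y - 10).
Apply the quadratic formula to y² + 7y - 10 = 0: y = (-7 ± √89)/2, i.e. y ≈ 1.217 or y ≈ -8.217.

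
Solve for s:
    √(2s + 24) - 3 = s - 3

s = 6

Isolate the radical: √(2s + 24) = s.
Square both sides: 2s + 24 = (s)².
Expand and rearrange: s² - 2s - 24 = 0.
Solving gives s = 6 or s = -4.
Check each candidate in the original equation:
  s = 6: √(36) = 6, while s = 6 — valid.
  s = -4: √(16) = 4, while s = -4 — extraneous.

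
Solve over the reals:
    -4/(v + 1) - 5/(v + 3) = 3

Multiply both sides by (v + 1)(v + 3):
-4(v + 3) - 5(v + 1) = 3(v + 1)(v + 3).
Expand and collect terms: 3v² + 21v + 26 = 0.
By the quadratic formula, v = (-21 ± √129) / 6, so v ≈ -1.607 or v ≈ -5.393.
Neither value makes a denominator zero (v ≠ -1, v ≠ -3), so both are valid.

v = -5.393 or v = -1.607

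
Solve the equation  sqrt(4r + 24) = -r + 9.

r = 3

Square both sides: 4r + 24 = (-r + 9)^2.
Expand and rearrange: r^2 - 22r + 57 = 0.
Solving gives r = 19 or r = 3.
Check each candidate in the original equation:
  r = 19: sqrt(100) = 10, while -r + 9 = -10 — extraneous.
  r = 3: sqrt(36) = 6, while -r + 9 = 6 — valid.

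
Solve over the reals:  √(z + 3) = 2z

z = 1

Square both sides: z + 3 = (2z)².
Expand and rearrange: 4z² - z - 3 = 0.
Solving gives z = 1 or z = -0.75.
Check each candidate in the original equation:
  z = 1: √(4) = 2, while 2z = 2 — valid.
  z = -0.75: √(2.25) = 1.5, while 2z = -1.5 — extraneous.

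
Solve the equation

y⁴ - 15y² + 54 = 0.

y = -3 or y = -2.4495 or y = 2.4495 or y = 3

Let u = y². The equation becomes u² - 15u + 54 = 0.
Factor: (u - 9)(u - 6) = 0, so u = 9 or u = 6.
y² = 9 gives y = ±3.
y² = 6 gives y = ±√(6) ≈ ±2.4495.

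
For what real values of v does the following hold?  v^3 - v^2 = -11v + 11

Rearrange: v^3 - v^2 + 11v - 11 = 0.
Possible rational roots are divisors of -11. Testing v = 1 gives 0, so (v - 1) is a factor.
Divide: v^3 - v^2 + 11v - 11 = (v - 1)(v^2 + 11).
The quadratic v^2 + 11 has discriminant -44 < 0, so no further real roots.

v = 1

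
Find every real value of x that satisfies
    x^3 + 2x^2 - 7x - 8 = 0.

Possible rational roots are divisors of -8. Testing x = -1 gives 0, so (x + 1) is a factor.
Divide: x^3 + 2x^2 - 7x - 8 = (x + 1)(x^2 + x - 8).
Apply the quadratic formula to x^2 + x - 8 = 0: x = (-1 +/- sqrt(33))/2, i.e. x ~= 2.3723 or x ~= -3.3723.

x = -3.3723 or x = -1 or x = 2.3723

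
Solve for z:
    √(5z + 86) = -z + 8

z = -1

Square both sides: 5z + 86 = (-z + 8)².
Expand and rearrange: z² - 21z - 22 = 0.
Solving gives z = 22 or z = -1.
Check each candidate in the original equation:
  z = 22: √(196) = 14, while -z + 8 = -14 — extraneous.
  z = -1: √(81) = 9, while -z + 8 = 9 — valid.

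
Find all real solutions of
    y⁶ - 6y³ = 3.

y = -0.7742 or y = 1.8628

Let u = y³. The equation becomes u² - 6u - 3 = 0.
By the quadratic formula, u = 3 + 2·√(3) or u = 3 - 2·√(3).
y³ = 3 + 2·√(3) gives y = ∛(3 + 2·√(3)) ≈ 1.8628.
y³ = 3 - 2·√(3) gives y = -∛(-3 + 2·√(3)) ≈ -0.7742.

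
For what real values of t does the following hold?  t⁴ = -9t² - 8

Let u = t². The equation becomes u² + 9u + 8 = 0.
Factor: (u + 1)(u + 8) = 0, so u = -1 or u = -8.
t² = -1 < 0 has no real solution.
t² = -8 < 0 has no real solution.

No real solutions.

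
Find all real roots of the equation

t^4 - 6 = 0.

Let u = t^2. The equation becomes u^2 - 6 = 0.
By the quadratic formula, u = sqrt(6) or u = -sqrt(6).
t^2 = sqrt(6) gives t = +/-6**(1/4) ~= +/-1.5651.
t^2 = -sqrt(6) < 0 has no real solution.

t = -1.5651 or t = 1.5651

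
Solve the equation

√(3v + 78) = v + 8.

Square both sides: 3v + 78 = (v + 8)².
Expand and rearrange: v² + 13v - 14 = 0.
Solving gives v = 1 or v = -14.
Check each candidate in the original equation:
  v = 1: √(81) = 9, while v + 8 = 9 — valid.
  v = -14: √(36) = 6, while v + 8 = -6 — extraneous.

v = 1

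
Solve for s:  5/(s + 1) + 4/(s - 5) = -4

Multiply both sides by (s + 1)(s - 5):
5(s - 5) + 4(s + 1) = -4(s + 1)(s - 5).
Expand and collect terms: -4s² + 7s + 41 = 0.
By the quadratic formula, s = (-7 ± √705) / -8, so s ≈ -2.444 or s ≈ 4.194.
Neither value makes a denominator zero (s ≠ -1, s ≠ 5), so both are valid.

s = -2.444 or s = 4.194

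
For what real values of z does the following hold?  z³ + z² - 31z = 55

z = -5 or z = -1.873 or z = 5.873

Rearrange: z³ + z² - 31z - 55 = 0.
Possible rational roots are divisors of -55. Testing z = -5 gives 0, so (z + 5) is a factor.
Divide: z³ + z² - 31z - 55 = (z + 5)(z² - 4z - 11).
Apply the quadratic formula to z² - 4z - 11 = 0: z = (4 ± √60)/2, i.e. z ≈ 5.873 or z ≈ -1.873.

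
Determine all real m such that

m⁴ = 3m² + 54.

m = -3 or m = 3

Let u = m². The equation becomes u² - 3u - 54 = 0.
Factor: (u + 6)(u - 9) = 0, so u = -6 or u = 9.
m² = -6 < 0 has no real solution.
m² = 9 gives m = ±3.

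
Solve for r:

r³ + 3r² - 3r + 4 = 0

r = -4

Possible rational roots are divisors of 4. Testing r = -4 gives 0, so (r + 4) is a factor.
Divide: r³ + 3r² - 3r + 4 = (r + 4)(r² - r + 1).
The quadratic r² - r + 1 has discriminant -3 < 0, so no further real roots.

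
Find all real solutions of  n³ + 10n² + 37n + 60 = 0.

n = -5

Possible rational roots are divisors of 60. Testing n = -5 gives 0, so (n + 5) is a factor.
Divide: n³ + 10n² + 37n + 60 = (n + 5)(n² + 5n + 12).
The quadratic n² + 5n + 12 has discriminant -23 < 0, so no further real roots.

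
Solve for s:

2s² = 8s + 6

s = -0.6458 or s = 4.6458

Rearrange to standard form: 2s² - 8s - 6 = 0.
Discriminant: (-8)² − 4·2·(-6) = 112.
Quadratic formula: s = (8 ± √112) / 4.
So s = 2 + √(7) ≈ 4.6458 or s = 2 - √(7) ≈ -0.6458.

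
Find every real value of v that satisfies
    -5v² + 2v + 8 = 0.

v = -1.0806 or v = 1.4806

Discriminant: (2)² − 4·(-5)·8 = 164.
Quadratic formula: v = (-2 ± √164) / (-10).
So v = 1/5 - √(41)/5 ≈ -1.0806 or v = 1/5 + √(41)/5 ≈ 1.4806.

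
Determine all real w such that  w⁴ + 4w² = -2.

Let u = w². The equation becomes u² + 4u + 2 = 0.
By the quadratic formula, u = -2 + √(2) or u = -2 - √(2).
w² = -2 + √(2) < 0 has no real solution.
w² = -2 - √(2) < 0 has no real solution.

No real solutions.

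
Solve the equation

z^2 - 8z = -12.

Bring every term to one side: z^2 - 8z + 12 = 0.
Factor: (z - 6)(z - 2) = 0.
So z = 6 or z = 2.

z = 2 or z = 6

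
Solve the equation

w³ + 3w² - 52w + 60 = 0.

Possible rational roots are divisors of 60. Testing w = 5 gives 0, so (w - 5) is a factor.
Divide: w³ + 3w² - 52w + 60 = (w - 5)(w² + 8w - 12).
Apply the quadratic formula to w² + 8w - 12 = 0: w = (-8 ± √112)/2, i.e. w ≈ 1.2915 or w ≈ -9.2915.

w = -9.2915 or w = 1.2915 or w = 5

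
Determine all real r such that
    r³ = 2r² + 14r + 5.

Rearrange: r³ - 2r² - 14r - 5 = 0.
Possible rational roots are divisors of -5. Testing r = 5 gives 0, so (r - 5) is a factor.
Divide: r³ - 2r² - 14r - 5 = (r - 5)(r² + 3r + 1).
Apply the quadratic formula to r² + 3r + 1 = 0: r = (-3 ± √5)/2, i.e. r ≈ -0.382 or r ≈ -2.618.

r = -2.618 or r = -0.382 or r = 5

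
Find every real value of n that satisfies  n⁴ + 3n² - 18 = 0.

n = -1.7321 or n = 1.7321

Let u = n². The equation becomes u² + 3u - 18 = 0.
Factor: (u + 6)(u - 3) = 0, so u = -6 or u = 3.
n² = -6 < 0 has no real solution.
n² = 3 gives n = ±√(3) ≈ ±1.7321.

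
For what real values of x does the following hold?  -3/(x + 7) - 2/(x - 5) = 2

x = -8.6189 or x = 4.1189

Multiply both sides by (x + 7)(x - 5):
-3(x - 5) - 2(x + 7) = 2(x + 7)(x - 5).
Expand and collect terms: 2x² + 9x - 71 = 0.
By the quadratic formula, x = (-9 ± √649) / 4, so x ≈ 4.1189 or x ≈ -8.6189.
Neither value makes a denominator zero (x ≠ -7, x ≠ 5), so both are valid.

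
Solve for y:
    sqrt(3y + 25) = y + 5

Square both sides: 3y + 25 = (y + 5)^2.
Expand and rearrange: y^2 + 7y = 0.
Solving gives y = 0 or y = -7.
Check each candidate in the original equation:
  y = 0: sqrt(25) = 5, while y + 5 = 5 — valid.
  y = -7: sqrt(4) = 2, while y + 5 = -2 — extraneous.

y = 0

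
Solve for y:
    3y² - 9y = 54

Bring every term to one side: 3y² - 9y - 54 = 0.
Factor: 3(y + 3)(y - 6) = 0.
So y = -3 or y = 6.

y = -3 or y = 6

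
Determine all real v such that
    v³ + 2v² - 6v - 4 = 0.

Possible rational roots are divisors of -4. Testing v = 2 gives 0, so (v - 2) is a factor.
Divide: v³ + 2v² - 6v - 4 = (v - 2)(v² + 4v + 2).
Apply the quadratic formula to v² + 4v + 2 = 0: v = (-4 ± √8)/2, i.e. v ≈ -0.5858 or v ≈ -3.4142.

v = -3.4142 or v = -0.5858 or v = 2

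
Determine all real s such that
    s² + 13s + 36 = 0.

Factor: (s + 9)(s + 4) = 0.
So s = -9 or s = -4.

s = -9 or s = -4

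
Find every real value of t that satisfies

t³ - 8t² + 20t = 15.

t = 1.382 or t = 3 or t = 3.618

Rearrange: t³ - 8t² + 20t - 15 = 0.
Possible rational roots are divisors of -15. Testing t = 3 gives 0, so (t - 3) is a factor.
Divide: t³ - 8t² + 20t - 15 = (t - 3)(t² - 5t + 5).
Apply the quadratic formula to t² - 5t + 5 = 0: t = (5 ± √5)/2, i.e. t ≈ 3.618 or t ≈ 1.382.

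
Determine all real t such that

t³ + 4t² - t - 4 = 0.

Possible rational roots are divisors of -4. Testing t = 1 gives 0, so (t - 1) is a factor.
Divide: t³ + 4t² - t - 4 = (t - 1)(t² + 5t + 4).
Factor the quadratic: t = -1 or t = -4.

t = -4 or t = -1 or t = 1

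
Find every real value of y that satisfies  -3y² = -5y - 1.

y = -0.1805 or y = 1.8471

Rearrange to standard form: -3y² + 5y + 1 = 0.
Discriminant: (5)² − 4·(-3)·1 = 37.
Quadratic formula: y = (-5 ± √37) / (-6).
So y = 5/6 - √(37)/6 ≈ -0.1805 or y = 5/6 + √(37)/6 ≈ 1.8471.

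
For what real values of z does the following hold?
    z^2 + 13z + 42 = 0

Factor: (z + 7)(z + 6) = 0.
So z = -7 or z = -6.

z = -7 or z = -6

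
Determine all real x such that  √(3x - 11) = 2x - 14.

Square both sides: 3x - 11 = (2x - 14)².
Expand and rearrange: 4x² - 59x + 207 = 0.
Solving gives x = 9 or x = 5.75.
Check each candidate in the original equation:
  x = 9: √(16) = 4, while 2x - 14 = 4 — valid.
  x = 5.75: √(6.25) = 2.5, while 2x - 14 = -2.5 — extraneous.

x = 9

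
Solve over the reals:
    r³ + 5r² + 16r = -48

Rearrange: r³ + 5r² + 16r + 48 = 0.
Possible rational roots are divisors of 48. Testing r = -4 gives 0, so (r + 4) is a factor.
Divide: r³ + 5r² + 16r + 48 = (r + 4)(r² + r + 12).
The quadratic r² + r + 12 has discriminant -47 < 0, so no further real roots.

r = -4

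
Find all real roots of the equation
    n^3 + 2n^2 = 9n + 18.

Rearrange: n^3 + 2n^2 - 9n - 18 = 0.
Possible rational roots are divisors of -18. Testing n = -3 gives 0, so (n + 3) is a factor.
Divide: n^3 + 2n^2 - 9n - 18 = (n + 3)(n^2 - n - 6).
Factor the quadratic: n = 3 or n = -2.

n = -3 or n = -2 or n = 3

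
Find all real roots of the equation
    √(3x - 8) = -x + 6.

x = 4

Square both sides: 3x - 8 = (-x + 6)².
Expand and rearrange: x² - 15x + 44 = 0.
Solving gives x = 11 or x = 4.
Check each candidate in the original equation:
  x = 11: √(25) = 5, while -x + 6 = -5 — extraneous.
  x = 4: √(4) = 2, while -x + 6 = 2 — valid.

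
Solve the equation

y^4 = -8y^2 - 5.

Let u = y^2. The equation becomes u^2 + 8u + 5 = 0.
By the quadratic formula, u = -4 + sqrt(11) or u = -4 - sqrt(11).
y^2 = -4 + sqrt(11) < 0 has no real solution.
y^2 = -4 - sqrt(11) < 0 has no real solution.

No real solutions.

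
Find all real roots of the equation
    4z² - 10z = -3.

Rearrange to standard form: 4z² - 10z + 3 = 0.
Discriminant: (-10)² − 4·4·3 = 52.
Quadratic formula: z = (10 ± √52) / 8.
So z = √(13)/4 + 5/4 ≈ 2.1514 or z = 5/4 - √(13)/4 ≈ 0.3486.

z = 0.3486 or z = 2.1514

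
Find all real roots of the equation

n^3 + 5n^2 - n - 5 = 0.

n = -5 or n = -1 or n = 1

Possible rational roots are divisors of -5. Testing n = -1 gives 0, so (n + 1) is a factor.
Divide: n^3 + 5n^2 - n - 5 = (n + 1)(n^2 + 4n - 5).
Factor the quadratic: n = 1 or n = -5.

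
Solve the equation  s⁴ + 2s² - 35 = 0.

Let u = s². The equation becomes u² + 2u - 35 = 0.
Factor: (u - 5)(u + 7) = 0, so u = 5 or u = -7.
s² = 5 gives s = ±√(5) ≈ ±2.2361.
s² = -7 < 0 has no real solution.

s = -2.2361 or s = 2.2361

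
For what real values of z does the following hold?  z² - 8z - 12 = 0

z = -1.2915 or z = 9.2915

Discriminant: (-8)² − 4·1·(-12) = 112.
Quadratic formula: z = (8 ± √112) / 2.
So z = 4 + 2·√(7) ≈ 9.2915 or z = 4 - 2·√(7) ≈ -1.2915.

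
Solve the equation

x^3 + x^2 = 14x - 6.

Rearrange: x^3 + x^2 - 14x + 6 = 0.
Possible rational roots are divisors of 6. Testing x = 3 gives 0, so (x - 3) is a factor.
Divide: x^3 + x^2 - 14x + 6 = (x - 3)(x^2 + 4x - 2).
Apply the quadratic formula to x^2 + 4x - 2 = 0: x = (-4 +/- sqrt(24))/2, i.e. x ~= 0.4495 or x ~= -4.4495.

x = -4.4495 or x = 0.4495 or x = 3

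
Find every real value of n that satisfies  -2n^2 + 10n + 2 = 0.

Discriminant: (10)^2 - 4*(-2)*2 = 116.
Quadratic formula: n = (-10 +/- sqrt(116)) / (-4).
So n = 5/2 - sqrt(29)/2 ~= -0.1926 or n = 5/2 + sqrt(29)/2 ~= 5.1926.

n = -0.1926 or n = 5.1926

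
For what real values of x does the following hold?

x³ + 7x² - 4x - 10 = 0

Possible rational roots are divisors of -10. Testing x = -1 gives 0, so (x + 1) is a factor.
Divide: x³ + 7x² - 4x - 10 = (x + 1)(x² + 6x - 10).
Apply the quadratic formula to x² + 6x - 10 = 0: x = (-6 ± √76)/2, i.e. x ≈ 1.3589 or x ≈ -7.3589.

x = -7.3589 or x = -1 or x = 1.3589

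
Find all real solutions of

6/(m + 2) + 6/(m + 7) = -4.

m = -8.9155 or m = -3.0845

Multiply both sides by (m + 2)(m + 7):
6(m + 7) + 6(m + 2) = -4(m + 2)(m + 7).
Expand and collect terms: -4m² - 48m - 110 = 0.
By the quadratic formula, m = (48 ± √544) / -8, so m ≈ -8.9155 or m ≈ -3.0845.
Neither value makes a denominator zero (m ≠ -2, m ≠ -7), so both are valid.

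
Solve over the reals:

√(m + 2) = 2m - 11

m = 7

Square both sides: m + 2 = (2m - 11)².
Expand and rearrange: 4m² - 45m + 119 = 0.
Solving gives m = 7 or m = 4.25.
Check each candidate in the original equation:
  m = 7: √(9) = 3, while 2m - 11 = 3 — valid.
  m = 4.25: √(6.25) = 2.5, while 2m - 11 = -2.5 — extraneous.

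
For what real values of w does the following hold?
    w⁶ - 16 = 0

Let u = w³. The equation becomes u² - 16 = 0.
Factor: (u + 4)(u - 4) = 0, so u = -4 or u = 4.
w³ = -4 gives w = -∛(4) ≈ -1.5874.
w³ = 4 gives w = ∛(4) ≈ 1.5874.

w = -1.5874 or w = 1.5874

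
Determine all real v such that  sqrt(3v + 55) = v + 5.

Square both sides: 3v + 55 = (v + 5)^2.
Expand and rearrange: v^2 + 7v - 30 = 0.
Solving gives v = 3 or v = -10.
Check each candidate in the original equation:
  v = 3: sqrt(64) = 8, while v + 5 = 8 — valid.
  v = -10: sqrt(25) = 5, while v + 5 = -5 — extraneous.

v = 3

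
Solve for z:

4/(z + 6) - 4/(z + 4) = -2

Multiply both sides by (z + 6)(z + 4):
4(z + 4) - 4(z + 6) = -2(z + 6)(z + 4).
Expand and collect terms: -2z^2 - 20z - 40 = 0.
By the quadratic formula, z = (20 +/- sqrt(80)) / -4, so z ~= -7.2361 or z ~= -2.7639.
Neither value makes a denominator zero (z != -6, z != -4), so both are valid.

z = -7.2361 or z = -2.7639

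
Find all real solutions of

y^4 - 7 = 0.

y = -1.6266 or y = 1.6266

Let u = y^2. The equation becomes u^2 - 7 = 0.
By the quadratic formula, u = sqrt(7) or u = -sqrt(7).
y^2 = sqrt(7) gives y = +/-7**(1/4) ~= +/-1.6266.
y^2 = -sqrt(7) < 0 has no real solution.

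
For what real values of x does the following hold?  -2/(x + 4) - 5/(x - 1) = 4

x = -4.6423 or x = -0.1077

Multiply both sides by (x + 4)(x - 1):
-2(x - 1) - 5(x + 4) = 4(x + 4)(x - 1).
Expand and collect terms: 4x² + 19x + 2 = 0.
By the quadratic formula, x = (-19 ± √329) / 8, so x ≈ -0.1077 or x ≈ -4.6423.
Neither value makes a denominator zero (x ≠ -4, x ≠ 1), so both are valid.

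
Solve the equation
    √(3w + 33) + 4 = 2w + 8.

Isolate the radical: √(3w + 33) = 2w + 4.
Square both sides: 3w + 33 = (2w + 4)².
Expand and rearrange: 4w² + 13w - 17 = 0.
Solving gives w = 1 or w = -4.25.
Check each candidate in the original equation:
  w = 1: √(36) = 6, while 2w + 4 = 6 — valid.
  w = -4.25: √(20.25) = 4.5, while 2w + 4 = -4.5 — extraneous.

w = 1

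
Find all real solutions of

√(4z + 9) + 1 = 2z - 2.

z = 4

Isolate the radical: √(4z + 9) = 2z - 3.
Square both sides: 4z + 9 = (2z - 3)².
Expand and rearrange: 4z² - 16z = 0.
Solving gives z = 4 or z = 0.
Check each candidate in the original equation:
  z = 4: √(25) = 5, while 2z - 3 = 5 — valid.
  z = 0: √(9) = 3, while 2z - 3 = -3 — extraneous.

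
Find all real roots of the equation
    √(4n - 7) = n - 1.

Square both sides: 4n - 7 = (n - 1)².
Expand and rearrange: n² - 6n + 8 = 0.
Solving gives n = 4 or n = 2.
Check each candidate in the original equation:
  n = 4: √(9) = 3, while n - 1 = 3 — valid.
  n = 2: √(1) = 1, while n - 1 = 1 — valid.

n = 2 or n = 4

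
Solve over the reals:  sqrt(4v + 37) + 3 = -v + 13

Isolate the radical: sqrt(4v + 37) = -v + 10.
Square both sides: 4v + 37 = (-v + 10)^2.
Expand and rearrange: v^2 - 24v + 63 = 0.
Solving gives v = 21 or v = 3.
Check each candidate in the original equation:
  v = 21: sqrt(121) = 11, while -v + 10 = -11 — extraneous.
  v = 3: sqrt(49) = 7, while -v + 10 = 7 — valid.

v = 3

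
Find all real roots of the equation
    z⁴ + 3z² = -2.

No real solutions.

Let u = z². The equation becomes u² + 3u + 2 = 0.
Factor: (u + 1)(u + 2) = 0, so u = -1 or u = -2.
z² = -1 < 0 has no real solution.
z² = -2 < 0 has no real solution.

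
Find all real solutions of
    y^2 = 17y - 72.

Bring every term to one side: y^2 - 17y + 72 = 0.
Factor: (y - 9)(y - 8) = 0.
So y = 9 or y = 8.

y = 8 or y = 9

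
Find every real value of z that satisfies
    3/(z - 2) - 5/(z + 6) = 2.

z = -8.1789 or z = 3.1789

Multiply both sides by (z - 2)(z + 6):
3(z + 6) - 5(z - 2) = 2(z - 2)(z + 6).
Expand and collect terms: 2z^2 + 10z - 52 = 0.
By the quadratic formula, z = (-10 +/- sqrt(516)) / 4, so z ~= 3.1789 or z ~= -8.1789.
Neither value makes a denominator zero (z != 2, z != -6), so both are valid.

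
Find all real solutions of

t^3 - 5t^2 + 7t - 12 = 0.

t = 4

Possible rational roots are divisors of -12. Testing t = 4 gives 0, so (t - 4) is a factor.
Divide: t^3 - 5t^2 + 7t - 12 = (t - 4)(t^2 - t + 3).
The quadratic t^2 - t + 3 has discriminant -11 < 0, so no further real roots.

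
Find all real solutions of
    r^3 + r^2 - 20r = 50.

Rearrange: r^3 + r^2 - 20r - 50 = 0.
Possible rational roots are divisors of -50. Testing r = 5 gives 0, so (r - 5) is a factor.
Divide: r^3 + r^2 - 20r - 50 = (r - 5)(r^2 + 6r + 10).
The quadratic r^2 + 6r + 10 has discriminant -4 < 0, so no further real roots.

r = 5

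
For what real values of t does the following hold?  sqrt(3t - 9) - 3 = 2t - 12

t = 6

Isolate the radical: sqrt(3t - 9) = 2t - 9.
Square both sides: 3t - 9 = (2t - 9)^2.
Expand and rearrange: 4t^2 - 39t + 90 = 0.
Solving gives t = 6 or t = 3.75.
Check each candidate in the original equation:
  t = 6: sqrt(9) = 3, while 2t - 9 = 3 — valid.
  t = 3.75: sqrt(2.25) = 1.5, while 2t - 9 = -1.5 — extraneous.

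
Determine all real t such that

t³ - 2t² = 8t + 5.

t = -1.1926 or t = -1 or t = 4.1926

Rearrange: t³ - 2t² - 8t - 5 = 0.
Possible rational roots are divisors of -5. Testing t = -1 gives 0, so (t + 1) is a factor.
Divide: t³ - 2t² - 8t - 5 = (t + 1)(t² - 3t - 5).
Apply the quadratic formula to t² - 3t - 5 = 0: t = (3 ± √29)/2, i.e. t ≈ 4.1926 or t ≈ -1.1926.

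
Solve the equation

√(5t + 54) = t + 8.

Square both sides: 5t + 54 = (t + 8)².
Expand and rearrange: t² + 11t + 10 = 0.
Solving gives t = -1 or t = -10.
Check each candidate in the original equation:
  t = -1: √(49) = 7, while t + 8 = 7 — valid.
  t = -10: √(4) = 2, while t + 8 = -2 — extraneous.

t = -1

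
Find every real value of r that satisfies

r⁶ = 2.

r = -1.1225 or r = 1.1225

Let u = r³. The equation becomes u² - 2 = 0.
By the quadratic formula, u = √(2) or u = -√(2).
r³ = √(2) gives r = ∛(√(2)) ≈ 1.1225.
r³ = -√(2) gives r = -∛(√(2)) ≈ -1.1225.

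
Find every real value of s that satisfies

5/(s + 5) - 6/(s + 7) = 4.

s = -8.0655 or s = -4.1845

Multiply both sides by (s + 5)(s + 7):
5(s + 7) - 6(s + 5) = 4(s + 5)(s + 7).
Expand and collect terms: 4s^2 + 49s + 135 = 0.
By the quadratic formula, s = (-49 +/- sqrt(241)) / 8, so s ~= -4.1845 or s ~= -8.0655.
Neither value makes a denominator zero (s != -5, s != -7), so both are valid.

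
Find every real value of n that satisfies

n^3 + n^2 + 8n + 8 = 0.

n = -1

Possible rational roots are divisors of 8. Testing n = -1 gives 0, so (n + 1) is a factor.
Divide: n^3 + n^2 + 8n + 8 = (n + 1)(n^2 + 8).
The quadratic n^2 + 8 has discriminant -32 < 0, so no further real roots.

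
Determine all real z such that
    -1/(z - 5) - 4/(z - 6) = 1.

z = 0.7639 or z = 5.2361

Multiply both sides by (z - 5)(z - 6):
-(z - 6) - 4(z - 5) = (z - 5)(z - 6).
Expand and collect terms: z^2 - 6z + 4 = 0.
By the quadratic formula, z = (6 +/- sqrt(20)) / 2, so z ~= 5.2361 or z ~= 0.7639.
Neither value makes a denominator zero (z != 5, z != 6), so both are valid.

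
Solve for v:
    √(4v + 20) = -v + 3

v = -1

Square both sides: 4v + 20 = (-v + 3)².
Expand and rearrange: v² - 10v - 11 = 0.
Solving gives v = 11 or v = -1.
Check each candidate in the original equation:
  v = 11: √(64) = 8, while -v + 3 = -8 — extraneous.
  v = -1: √(16) = 4, while -v + 3 = 4 — valid.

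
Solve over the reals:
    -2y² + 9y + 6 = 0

y = -0.5895 or y = 5.0895

Discriminant: (9)² − 4·(-2)·6 = 129.
Quadratic formula: y = (-9 ± √129) / (-4).
So y = 9/4 - √(129)/4 ≈ -0.5895 or y = 9/4 + √(129)/4 ≈ 5.0895.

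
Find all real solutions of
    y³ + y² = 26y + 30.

Rearrange: y³ + y² - 26y - 30 = 0.
Possible rational roots are divisors of -30. Testing y = -5 gives 0, so (y + 5) is a factor.
Divide: y³ + y² - 26y - 30 = (y + 5)(y² - 4y - 6).
Apply the quadratic formula to y² - 4y - 6 = 0: y = (4 ± √40)/2, i.e. y ≈ 5.1623 or y ≈ -1.1623.

y = -5 or y = -1.1623 or y = 5.1623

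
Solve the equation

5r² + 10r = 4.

r = -2.3416 or r = 0.3416

Rearrange to standard form: 5r² + 10r - 4 = 0.
Discriminant: (10)² − 4·5·(-4) = 180.
Quadratic formula: r = (-10 ± √180) / 10.
So r = -1 + 3·√(5)/5 ≈ 0.3416 or r = -3·√(5)/5 - 1 ≈ -2.3416.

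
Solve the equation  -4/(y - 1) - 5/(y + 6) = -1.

Multiply both sides by (y - 1)(y + 6):
-4(y + 6) - 5(y - 1) = -(y - 1)(y + 6).
Expand and collect terms: -y² + 4y + 25 = 0.
By the quadratic formula, y = (-4 ± √116) / -2, so y ≈ -3.3852 or y ≈ 7.3852.
Neither value makes a denominator zero (y ≠ 1, y ≠ -6), so both are valid.

y = -3.3852 or y = 7.3852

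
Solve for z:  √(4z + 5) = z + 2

Square both sides: 4z + 5 = (z + 2)².
Expand and rearrange: z² - 1 = 0.
Solving gives z = 1 or z = -1.
Check each candidate in the original equation:
  z = 1: √(9) = 3, while z + 2 = 3 — valid.
  z = -1: √(1) = 1, while z + 2 = 1 — valid.

z = -1 or z = 1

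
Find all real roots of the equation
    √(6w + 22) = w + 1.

Square both sides: 6w + 22 = (w + 1)².
Expand and rearrange: w² - 4w - 21 = 0.
Solving gives w = 7 or w = -3.
Check each candidate in the original equation:
  w = 7: √(64) = 8, while w + 1 = 8 — valid.
  w = -3: √(4) = 2, while w + 1 = -2 — extraneous.

w = 7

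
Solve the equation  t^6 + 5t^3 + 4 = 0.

Let u = t^3. The equation becomes u^2 + 5u + 4 = 0.
Factor: (u + 1)(u + 4) = 0, so u = -1 or u = -4.
t^3 = -1 gives t = -1.
t^3 = -4 gives t = -(4)^(1/3) ~= -1.5874.

t = -1.5874 or t = -1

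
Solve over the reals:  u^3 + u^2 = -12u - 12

u = -1

Rearrange: u^3 + u^2 + 12u + 12 = 0.
Possible rational roots are divisors of 12. Testing u = -1 gives 0, so (u + 1) is a factor.
Divide: u^3 + u^2 + 12u + 12 = (u + 1)(u^2 + 12).
The quadratic u^2 + 12 has discriminant -48 < 0, so no further real roots.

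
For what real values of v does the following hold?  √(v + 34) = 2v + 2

Square both sides: v + 34 = (2v + 2)².
Expand and rearrange: 4v² + 7v - 30 = 0.
Solving gives v = 2 or v = -3.75.
Check each candidate in the original equation:
  v = 2: √(36) = 6, while 2v + 2 = 6 — valid.
  v = -3.75: √(30.25) = 5.5, while 2v + 2 = -5.5 — extraneous.

v = 2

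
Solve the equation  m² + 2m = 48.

m = -8 or m = 6

Bring every term to one side: m² + 2m - 48 = 0.
Factor: (m - 6)(m + 8) = 0.
So m = 6 or m = -8.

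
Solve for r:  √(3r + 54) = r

Square both sides: 3r + 54 = (r)².
Expand and rearrange: r² - 3r - 54 = 0.
Solving gives r = 9 or r = -6.
Check each candidate in the original equation:
  r = 9: √(81) = 9, while r = 9 — valid.
  r = -6: √(36) = 6, while r = -6 — extraneous.

r = 9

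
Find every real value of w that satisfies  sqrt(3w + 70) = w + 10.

w = -2

Square both sides: 3w + 70 = (w + 10)^2.
Expand and rearrange: w^2 + 17w + 30 = 0.
Solving gives w = -2 or w = -15.
Check each candidate in the original equation:
  w = -2: sqrt(64) = 8, while w + 10 = 8 — valid.
  w = -15: sqrt(25) = 5, while w + 10 = -5 — extraneous.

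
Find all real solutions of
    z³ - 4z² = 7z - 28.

Rearrange: z³ - 4z² - 7z + 28 = 0.
Possible rational roots are divisors of 28. Testing z = 4 gives 0, so (z - 4) is a factor.
Divide: z³ - 4z² - 7z + 28 = (z - 4)(z² - 7).
Apply the quadratic formula to z² - 7 = 0: z = (0 ± √28)/2, i.e. z ≈ 2.6458 or z ≈ -2.6458.

z = -2.6458 or z = 2.6458 or z = 4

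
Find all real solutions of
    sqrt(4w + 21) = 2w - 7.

w = 7

Square both sides: 4w + 21 = (2w - 7)^2.
Expand and rearrange: 4w^2 - 32w + 28 = 0.
Solving gives w = 7 or w = 1.
Check each candidate in the original equation:
  w = 7: sqrt(49) = 7, while 2w - 7 = 7 — valid.
  w = 1: sqrt(25) = 5, while 2w - 7 = -5 — extraneous.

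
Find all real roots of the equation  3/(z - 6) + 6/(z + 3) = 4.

z = -1.6342 or z = 6.8842

Multiply both sides by (z - 6)(z + 3):
3(z + 3) + 6(z - 6) = 4(z - 6)(z + 3).
Expand and collect terms: 4z^2 - 21z - 45 = 0.
By the quadratic formula, z = (21 +/- sqrt(1161)) / 8, so z ~= 6.8842 or z ~= -1.6342.
Neither value makes a denominator zero (z != 6, z != -3), so both are valid.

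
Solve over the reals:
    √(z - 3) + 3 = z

z = 3 or z = 4

Isolate the radical: √(z - 3) = z - 3.
Square both sides: z - 3 = (z - 3)².
Expand and rearrange: z² - 7z + 12 = 0.
Solving gives z = 4 or z = 3.
Check each candidate in the original equation:
  z = 4: √(1) = 1, while z - 3 = 1 — valid.
  z = 3: √(0) = 0, while z - 3 = 0 — valid.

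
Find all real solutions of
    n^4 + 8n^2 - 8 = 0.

Let u = n^2. The equation becomes u^2 + 8u - 8 = 0.
By the quadratic formula, u = -4 + 2*sqrt(6) or u = -2*sqrt(6) - 4.
n^2 = -4 + 2*sqrt(6) gives n = +/-sqrt(-4 + 2*sqrt(6)) ~= +/-0.9481.
n^2 = -2*sqrt(6) - 4 < 0 has no real solution.

n = -0.9481 or n = 0.9481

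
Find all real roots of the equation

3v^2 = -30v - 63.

Bring every term to one side: 3v^2 + 30v + 63 = 0.
Factor: 3(v + 3)(v + 7) = 0.
So v = -3 or v = -7.

v = -7 or v = -3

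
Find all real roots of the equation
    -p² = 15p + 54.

p = -9 or p = -6

Bring every term to one side: -p² - 15p - 54 = 0.
Factor: -1(p + 6)(p + 9) = 0.
So p = -6 or p = -9.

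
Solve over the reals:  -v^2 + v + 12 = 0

v = -3 or v = 4

Factor: -1(v - 4)(v + 3) = 0.
So v = 4 or v = -3.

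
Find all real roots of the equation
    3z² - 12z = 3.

z = -0.2361 or z = 4.2361

Rearrange to standard form: 3z² - 12z - 3 = 0.
Discriminant: (-12)² − 4·3·(-3) = 180.
Quadratic formula: z = (12 ± √180) / 6.
So z = 2 + √(5) ≈ 4.2361 or z = 2 - √(5) ≈ -0.2361.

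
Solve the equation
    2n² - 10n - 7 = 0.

Discriminant: (-10)² − 4·2·(-7) = 156.
Quadratic formula: n = (10 ± √156) / 4.
So n = 5/2 + √(39)/2 ≈ 5.6225 or n = 5/2 - √(39)/2 ≈ -0.6225.

n = -0.6225 or n = 5.6225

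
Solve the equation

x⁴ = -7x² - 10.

No real solutions.

Let u = x². The equation becomes u² + 7u + 10 = 0.
Factor: (u + 5)(u + 2) = 0, so u = -5 or u = -2.
x² = -5 < 0 has no real solution.
x² = -2 < 0 has no real solution.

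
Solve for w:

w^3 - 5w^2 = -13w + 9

Rearrange: w^3 - 5w^2 + 13w - 9 = 0.
Possible rational roots are divisors of -9. Testing w = 1 gives 0, so (w - 1) is a factor.
Divide: w^3 - 5w^2 + 13w - 9 = (w - 1)(w^2 - 4w + 9).
The quadratic w^2 - 4w + 9 has discriminant -20 < 0, so no further real roots.

w = 1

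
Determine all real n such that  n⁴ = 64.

n = -2.8284 or n = 2.8284

Let u = n². The equation becomes u² - 64 = 0.
Factor: (u - 8)(u + 8) = 0, so u = 8 or u = -8.
n² = 8 gives n = ±2·√(2) ≈ ±2.8284.
n² = -8 < 0 has no real solution.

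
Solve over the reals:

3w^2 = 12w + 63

Bring every term to one side: 3w^2 - 12w - 63 = 0.
Factor: 3(w - 7)(w + 3) = 0.
So w = 7 or w = -3.

w = -3 or w = 7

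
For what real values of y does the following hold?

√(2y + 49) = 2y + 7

y = 0

Square both sides: 2y + 49 = (2y + 7)².
Expand and rearrange: 4y² + 26y = 0.
Solving gives y = 0 or y = -6.5.
Check each candidate in the original equation:
  y = 0: √(49) = 7, while 2y + 7 = 7 — valid.
  y = -6.5: √(36) = 6, while 2y + 7 = -6 — extraneous.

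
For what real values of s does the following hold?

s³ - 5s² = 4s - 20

s = -2 or s = 2 or s = 5

Rearrange: s³ - 5s² - 4s + 20 = 0.
Possible rational roots are divisors of 20. Testing s = 2 gives 0, so (s - 2) is a factor.
Divide: s³ - 5s² - 4s + 20 = (s - 2)(s² - 3s - 10).
Factor the quadratic: s = 5 or s = -2.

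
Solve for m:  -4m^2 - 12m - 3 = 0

Discriminant: (-12)^2 - 4*(-4)*(-3) = 96.
Quadratic formula: m = (12 +/- sqrt(96)) / (-8).
So m = -3/2 - sqrt(6)/2 ~= -2.7247 or m = -3/2 + sqrt(6)/2 ~= -0.2753.

m = -2.7247 or m = -0.2753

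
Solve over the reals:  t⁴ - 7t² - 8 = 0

Let u = t². The equation becomes u² - 7u - 8 = 0.
Factor: (u - 8)(u + 1) = 0, so u = 8 or u = -1.
t² = 8 gives t = ±2·√(2) ≈ ±2.8284.
t² = -1 < 0 has no real solution.

t = -2.8284 or t = 2.8284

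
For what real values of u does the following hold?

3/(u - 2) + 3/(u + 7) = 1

Multiply both sides by (u - 2)(u + 7):
3(u + 7) + 3(u - 2) = (u - 2)(u + 7).
Expand and collect terms: u^2 - u - 29 = 0.
By the quadratic formula, u = (1 +/- sqrt(117)) / 2, so u ~= 5.9083 or u ~= -4.9083.
Neither value makes a denominator zero (u != 2, u != -7), so both are valid.

u = -4.9083 or u = 5.9083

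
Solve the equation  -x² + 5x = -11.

Rearrange to standard form: -x² + 5x + 11 = 0.
Discriminant: (5)² − 4·(-1)·11 = 69.
Quadratic formula: x = (-5 ± √69) / (-2).
So x = 5/2 - √(69)/2 ≈ -1.6533 or x = 5/2 + √(69)/2 ≈ 6.6533.

x = -1.6533 or x = 6.6533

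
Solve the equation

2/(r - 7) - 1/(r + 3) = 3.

r = -3.3131 or r = 7.6464

Multiply both sides by (r - 7)(r + 3):
2(r + 3) - (r - 7) = 3(r - 7)(r + 3).
Expand and collect terms: 3r² - 13r - 76 = 0.
By the quadratic formula, r = (13 ± √1081) / 6, so r ≈ 7.6464 or r ≈ -3.3131.
Neither value makes a denominator zero (r ≠ 7, r ≠ -3), so both are valid.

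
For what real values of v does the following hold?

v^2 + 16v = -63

v = -9 or v = -7

Bring every term to one side: v^2 + 16v + 63 = 0.
Factor: (v + 9)(v + 7) = 0.
So v = -9 or v = -7.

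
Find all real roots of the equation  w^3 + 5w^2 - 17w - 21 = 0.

Possible rational roots are divisors of -21. Testing w = 3 gives 0, so (w - 3) is a factor.
Divide: w^3 + 5w^2 - 17w - 21 = (w - 3)(w^2 + 8w + 7).
Factor the quadratic: w = -1 or w = -7.

w = -7 or w = -1 or w = 3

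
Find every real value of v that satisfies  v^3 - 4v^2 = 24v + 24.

Rearrange: v^3 - 4v^2 - 24v - 24 = 0.
Possible rational roots are divisors of -24. Testing v = -2 gives 0, so (v + 2) is a factor.
Divide: v^3 - 4v^2 - 24v - 24 = (v + 2)(v^2 - 6v - 12).
Apply the quadratic formula to v^2 - 6v - 12 = 0: v = (6 +/- sqrt(84))/2, i.e. v ~= 7.5826 or v ~= -1.5826.

v = -2 or v = -1.5826 or v = 7.5826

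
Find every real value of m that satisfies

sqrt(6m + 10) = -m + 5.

m = 1

Square both sides: 6m + 10 = (-m + 5)^2.
Expand and rearrange: m^2 - 16m + 15 = 0.
Solving gives m = 15 or m = 1.
Check each candidate in the original equation:
  m = 15: sqrt(100) = 10, while -m + 5 = -10 — extraneous.
  m = 1: sqrt(16) = 4, while -m + 5 = 4 — valid.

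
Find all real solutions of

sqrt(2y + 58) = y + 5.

y = 3

Square both sides: 2y + 58 = (y + 5)^2.
Expand and rearrange: y^2 + 8y - 33 = 0.
Solving gives y = 3 or y = -11.
Check each candidate in the original equation:
  y = 3: sqrt(64) = 8, while y + 5 = 8 — valid.
  y = -11: sqrt(36) = 6, while y + 5 = -6 — extraneous.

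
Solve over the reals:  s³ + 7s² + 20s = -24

s = -3

Rearrange: s³ + 7s² + 20s + 24 = 0.
Possible rational roots are divisors of 24. Testing s = -3 gives 0, so (s + 3) is a factor.
Divide: s³ + 7s² + 20s + 24 = (s + 3)(s² + 4s + 8).
The quadratic s² + 4s + 8 has discriminant -16 < 0, so no further real roots.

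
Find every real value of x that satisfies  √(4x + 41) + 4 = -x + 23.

Isolate the radical: √(4x + 41) = -x + 19.
Square both sides: 4x + 41 = (-x + 19)².
Expand and rearrange: x² - 42x + 320 = 0.
Solving gives x = 32 or x = 10.
Check each candidate in the original equation:
  x = 32: √(169) = 13, while -x + 19 = -13 — extraneous.
  x = 10: √(81) = 9, while -x + 19 = 9 — valid.

x = 10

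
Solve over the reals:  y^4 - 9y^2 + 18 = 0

Let u = y^2. The equation becomes u^2 - 9u + 18 = 0.
Factor: (u - 3)(u - 6) = 0, so u = 3 or u = 6.
y^2 = 3 gives y = +/-sqrt(3) ~= +/-1.7321.
y^2 = 6 gives y = +/-sqrt(6) ~= +/-2.4495.

y = -2.4495 or y = -1.7321 or y = 1.7321 or y = 2.4495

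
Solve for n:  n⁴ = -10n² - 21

Let u = n². The equation becomes u² + 10u + 21 = 0.
Factor: (u + 3)(u + 7) = 0, so u = -3 or u = -7.
n² = -3 < 0 has no real solution.
n² = -7 < 0 has no real solution.

No real solutions.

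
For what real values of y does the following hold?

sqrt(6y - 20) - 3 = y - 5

y = 4 or y = 6

Isolate the radical: sqrt(6y - 20) = y - 2.
Square both sides: 6y - 20 = (y - 2)^2.
Expand and rearrange: y^2 - 10y + 24 = 0.
Solving gives y = 6 or y = 4.
Check each candidate in the original equation:
  y = 6: sqrt(16) = 4, while y - 2 = 4 — valid.
  y = 4: sqrt(4) = 2, while y - 2 = 2 — valid.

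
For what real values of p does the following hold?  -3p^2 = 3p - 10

Rearrange to standard form: -3p^2 - 3p + 10 = 0.
Discriminant: (-3)^2 - 4*(-3)*10 = 129.
Quadratic formula: p = (3 +/- sqrt(129)) / (-6).
So p = -sqrt(129)/6 - 1/2 ~= -2.393 or p = -1/2 + sqrt(129)/6 ~= 1.393.

p = -2.393 or p = 1.393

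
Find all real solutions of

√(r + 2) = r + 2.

Square both sides: r + 2 = (r + 2)².
Expand and rearrange: r² + 3r + 2 = 0.
Solving gives r = -1 or r = -2.
Check each candidate in the original equation:
  r = -1: √(1) = 1, while r + 2 = 1 — valid.
  r = -2: √(0) = 0, while r + 2 = 0 — valid.

r = -2 or r = -1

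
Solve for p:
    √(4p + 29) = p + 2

p = 5

Square both sides: 4p + 29 = (p + 2)².
Expand and rearrange: p² - 25 = 0.
Solving gives p = 5 or p = -5.
Check each candidate in the original equation:
  p = 5: √(49) = 7, while p + 2 = 7 — valid.
  p = -5: √(9) = 3, while p + 2 = -3 — extraneous.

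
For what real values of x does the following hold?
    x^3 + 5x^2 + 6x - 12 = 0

Possible rational roots are divisors of -12. Testing x = 1 gives 0, so (x - 1) is a factor.
Divide: x^3 + 5x^2 + 6x - 12 = (x - 1)(x^2 + 6x + 12).
The quadratic x^2 + 6x + 12 has discriminant -12 < 0, so no further real roots.

x = 1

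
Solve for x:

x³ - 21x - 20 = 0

Possible rational roots are divisors of -20. Testing x = 5 gives 0, so (x - 5) is a factor.
Divide: x³ - 21x - 20 = (x - 5)(x² + 5x + 4).
Factor the quadratic: x = -1 or x = -4.

x = -4 or x = -1 or x = 5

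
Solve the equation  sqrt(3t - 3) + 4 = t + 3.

Isolate the radical: sqrt(3t - 3) = t - 1.
Square both sides: 3t - 3 = (t - 1)^2.
Expand and rearrange: t^2 - 5t + 4 = 0.
Solving gives t = 4 or t = 1.
Check each candidate in the original equation:
  t = 4: sqrt(9) = 3, while t - 1 = 3 — valid.
  t = 1: sqrt(0) = 0, while t - 1 = 0 — valid.

t = 1 or t = 4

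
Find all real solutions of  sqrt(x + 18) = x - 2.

x = 7

Square both sides: x + 18 = (x - 2)^2.
Expand and rearrange: x^2 - 5x - 14 = 0.
Solving gives x = 7 or x = -2.
Check each candidate in the original equation:
  x = 7: sqrt(25) = 5, while x - 2 = 5 — valid.
  x = -2: sqrt(16) = 4, while x - 2 = -4 — extraneous.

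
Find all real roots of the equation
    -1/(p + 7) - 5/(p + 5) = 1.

p = -11.4495 or p = -6.5505

Multiply both sides by (p + 7)(p + 5):
-(p + 5) - 5(p + 7) = (p + 7)(p + 5).
Expand and collect terms: p² + 18p + 75 = 0.
By the quadratic formula, p = (-18 ± √24) / 2, so p ≈ -6.5505 or p ≈ -11.4495.
Neither value makes a denominator zero (p ≠ -7, p ≠ -5), so both are valid.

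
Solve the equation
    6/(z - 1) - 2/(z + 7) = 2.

Multiply both sides by (z - 1)(z + 7):
6(z + 7) - 2(z - 1) = 2(z - 1)(z + 7).
Expand and collect terms: 2z² + 8z - 58 = 0.
By the quadratic formula, z = (-8 ± √528) / 4, so z ≈ 3.7446 or z ≈ -7.7446.
Neither value makes a denominator zero (z ≠ 1, z ≠ -7), so both are valid.

z = -7.7446 or z = 3.7446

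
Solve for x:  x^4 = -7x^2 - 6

No real solutions.

Let u = x^2. The equation becomes u^2 + 7u + 6 = 0.
Factor: (u + 6)(u + 1) = 0, so u = -6 or u = -1.
x^2 = -6 < 0 has no real solution.
x^2 = -1 < 0 has no real solution.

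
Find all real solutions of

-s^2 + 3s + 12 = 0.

s = -2.2749 or s = 5.2749

Discriminant: (3)^2 - 4*(-1)*12 = 57.
Quadratic formula: s = (-3 +/- sqrt(57)) / (-2).
So s = 3/2 - sqrt(57)/2 ~= -2.2749 or s = 3/2 + sqrt(57)/2 ~= 5.2749.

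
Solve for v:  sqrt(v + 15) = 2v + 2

v = 1

Square both sides: v + 15 = (2v + 2)^2.
Expand and rearrange: 4v^2 + 7v - 11 = 0.
Solving gives v = 1 or v = -2.75.
Check each candidate in the original equation:
  v = 1: sqrt(16) = 4, while 2v + 2 = 4 — valid.
  v = -2.75: sqrt(12.25) = 3.5, while 2v + 2 = -3.5 — extraneous.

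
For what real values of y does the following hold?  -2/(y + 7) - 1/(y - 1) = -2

y = -6.0661 or y = 1.5661

Multiply both sides by (y + 7)(y - 1):
-2(y - 1) - (y + 7) = -2(y + 7)(y - 1).
Expand and collect terms: -2y² - 9y + 19 = 0.
By the quadratic formula, y = (9 ± √233) / -4, so y ≈ -6.0661 or y ≈ 1.5661.
Neither value makes a denominator zero (y ≠ -7, y ≠ 1), so both are valid.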